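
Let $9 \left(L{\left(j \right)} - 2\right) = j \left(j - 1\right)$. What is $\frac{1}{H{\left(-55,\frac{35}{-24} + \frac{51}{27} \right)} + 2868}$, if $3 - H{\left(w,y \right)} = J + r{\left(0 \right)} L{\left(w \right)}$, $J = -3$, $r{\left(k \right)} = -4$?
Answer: $\frac{9}{38258} \approx 0.00023524$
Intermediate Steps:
$L{\left(j \right)} = 2 + \frac{j \left(-1 + j\right)}{9}$ ($L{\left(j \right)} = 2 + \frac{j \left(j - 1\right)}{9} = 2 + \frac{j \left(-1 + j\right)}{9}$)
$H{\left(w,y \right)} = 14 - \frac{4 w}{9} + \frac{4 w^{2}}{9}$ ($H{\left(w,y \right)} = 3 - \left(-3 - 4 \left(2 - \frac{w}{9} + \frac{w^{2}}{9}\right)\right) = 3 - \left(-3 - \left(8 - \frac{4 w}{9} + \frac{4 w^{2}}{9}\right)\right) = 3 - \left(-11 - \frac{4 w^{2}}{9} + \frac{4 w}{9}\right) = 3 + \left(11 - \frac{4 w}{9} + \frac{4 w^{2}}{9}\right) = 14 - \frac{4 w}{9} + \frac{4 w^{2}}{9}$)
$\frac{1}{H{\left(-55,\frac{35}{-24} + \frac{51}{27} \right)} + 2868} = \frac{1}{\left(14 - - \frac{220}{9} + \frac{4 \left(-55\right)^{2}}{9}\right) + 2868} = \frac{1}{\left(14 + \frac{220}{9} + \frac{4}{9} \cdot 3025\right) + 2868} = \frac{1}{\left(14 + \frac{220}{9} + \frac{12100}{9}\right) + 2868} = \frac{1}{\frac{12446}{9} + 2868} = \frac{1}{\frac{38258}{9}} = \frac{9}{38258}$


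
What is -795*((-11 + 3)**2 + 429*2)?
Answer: -732990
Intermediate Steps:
-795*((-11 + 3)**2 + 429*2) = -795*((-8)**2 + 858) = -795*(64 + 858) = -795*922 = -732990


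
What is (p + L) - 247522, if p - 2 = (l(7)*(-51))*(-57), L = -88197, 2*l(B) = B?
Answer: -651085/2 ≈ -3.2554e+5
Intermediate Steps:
l(B) = B/2
p = 20353/2 (p = 2 + (((½)*7)*(-51))*(-57) = 2 + ((7/2)*(-51))*(-57) = 2 - 357/2*(-57) = 2 + 20349/2 = 20353/2 ≈ 10177.)
(p + L) - 247522 = (20353/2 - 88197) - 247522 = -156041/2 - 247522 = -651085/2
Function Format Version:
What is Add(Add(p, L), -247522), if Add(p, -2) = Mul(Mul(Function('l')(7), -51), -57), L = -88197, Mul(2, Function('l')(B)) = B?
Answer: Rational(-651085, 2) ≈ -3.2554e+5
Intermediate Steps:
Function('l')(B) = Mul(Rational(1, 2), B)
p = Rational(20353, 2) (p = Add(2, Mul(Mul(Mul(Rational(1, 2), 7), -51), -57)) = Add(2, Mul(Mul(Rational(7, 2), -51), -57)) = Add(2, Mul(Rational(-357, 2), -57)) = Add(2, Rational(20349, 2)) = Rational(20353, 2) ≈ 10177.)
Add(Add(p, L), -247522) = Add(Add(Rational(20353, 2), -88197), -247522) = Add(Rational(-156041, 2), -247522) = Rational(-651085, 2)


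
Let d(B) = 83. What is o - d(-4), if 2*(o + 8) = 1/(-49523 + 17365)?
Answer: -5852757/64316 ≈ -91.000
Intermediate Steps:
o = -514529/64316 (o = -8 + 1/(2*(-49523 + 17365)) = -8 + (½)/(-32158) = -8 + (½)*(-1/32158) = -8 - 1/64316 = -514529/64316 ≈ -8.0000)
o - d(-4) = -514529/64316 - 1*83 = -514529/64316 - 83 = -5852757/64316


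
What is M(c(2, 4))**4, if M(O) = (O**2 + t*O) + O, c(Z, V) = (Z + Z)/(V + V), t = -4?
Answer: 625/256 ≈ 2.4414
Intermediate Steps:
c(Z, V) = Z/V (c(Z, V) = (2*Z)/((2*V)) = (2*Z)*(1/(2*V)) = Z/V)
M(O) = O**2 - 3*O (M(O) = (O**2 - 4*O) + O = O**2 - 3*O)
M(c(2, 4))**4 = ((2/4)*(-3 + 2/4))**4 = ((2*(1/4))*(-3 + 2*(1/4)))**4 = ((-3 + 1/2)/2)**4 = ((1/2)*(-5/2))**4 = (-5/4)**4 = 625/256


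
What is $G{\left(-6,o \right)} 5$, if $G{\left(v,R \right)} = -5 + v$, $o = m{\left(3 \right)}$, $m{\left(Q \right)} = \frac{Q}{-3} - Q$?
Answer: $-55$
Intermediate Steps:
$m{\left(Q \right)} = - \frac{4 Q}{3}$ ($m{\left(Q \right)} = Q \left(- \frac{1}{3}\right) - Q = - \frac{Q}{3} - Q = - \frac{4 Q}{3}$)
$o = -4$ ($o = \left(- \frac{4}{3}\right) 3 = -4$)
$G{\left(-6,o \right)} 5 = \left(-5 - 6\right) 5 = \left(-11\right) 5 = -55$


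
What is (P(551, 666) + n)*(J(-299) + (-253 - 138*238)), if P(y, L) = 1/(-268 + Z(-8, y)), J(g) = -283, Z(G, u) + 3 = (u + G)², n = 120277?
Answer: -591342690805830/147289 ≈ -4.0148e+9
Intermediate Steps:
Z(G, u) = -3 + (G + u)² (Z(G, u) = -3 + (u + G)² = -3 + (G + u)²)
P(y, L) = 1/(-271 + (-8 + y)²) (P(y, L) = 1/(-268 + (-3 + (-8 + y)²)) = 1/(-271 + (-8 + y)²))
(P(551, 666) + n)*(J(-299) + (-253 - 138*238)) = (1/(-271 + (-8 + 551)²) + 120277)*(-283 + (-253 - 138*238)) = (1/(-271 + 543²) + 120277)*(-283 + (-253 - 32844)) = (1/(-271 + 294849) + 120277)*(-283 - 33097) = (1/294578 + 120277)*(-33380) = (35430958107/294578)*(-33380) = -591342690805830/147289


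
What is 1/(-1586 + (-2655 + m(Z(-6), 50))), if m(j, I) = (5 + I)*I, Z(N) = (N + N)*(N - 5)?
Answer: -1/1491 ≈ -0.00067069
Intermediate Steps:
Z(N) = 2*N*(-5 + N) (Z(N) = (2*N)*(-5 + N) = 2*N*(-5 + N))
m(j, I) = I*(5 + I)
1/(-1586 + (-2655 + m(Z(-6), 50))) = 1/(-1586 + (-2655 + 50*(5 + 50))) = 1/(-1586 + (-2655 + 50*55)) = 1/(-1586 + (-2655 + 2750)) = 1/(-1586 + 95) = 1/(-1491) = -1/1491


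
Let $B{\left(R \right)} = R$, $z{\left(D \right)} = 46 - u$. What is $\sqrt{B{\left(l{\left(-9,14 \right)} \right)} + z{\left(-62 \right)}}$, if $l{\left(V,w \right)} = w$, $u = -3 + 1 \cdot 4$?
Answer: $\sqrt{59} \approx 7.6811$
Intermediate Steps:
$u = 1$ ($u = -3 + 4 = 1$)
$z{\left(D \right)} = 45$ ($z{\left(D \right)} = 46 - 1 = 45$)
$\sqrt{B{\left(l{\left(-9,14 \right)} \right)} + z{\left(-62 \right)}} = \sqrt{14 + 45} = \sqrt{59}$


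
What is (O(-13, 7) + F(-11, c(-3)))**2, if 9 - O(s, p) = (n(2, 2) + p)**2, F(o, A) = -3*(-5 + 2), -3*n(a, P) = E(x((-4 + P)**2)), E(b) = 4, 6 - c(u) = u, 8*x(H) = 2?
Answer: 16129/81 ≈ 199.12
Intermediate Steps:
x(H) = 1/4 (x(H) = (1/8)*2 = 1/4)
c(u) = 6 - u
n(a, P) = -4/3 (n(a, P) = -1/3*4 = -4/3)
F(o, A) = 9 (F(o, A) = -3*(-3) = 9)
O(s, p) = 9 - (-4/3 + p)**2
(O(-13, 7) + F(-11, c(-3)))**2 = ((9 - (-4 + 3*7)**2/9) + 9)**2 = ((9 - (-4 + 21)**2/9) + 9)**2 = ((9 - 1/9*17**2) + 9)**2 = ((9 - 1/9*289) + 9)**2 = ((9 - 289/9) + 9)**2 = (-208/9 + 9)**2 = (-127/9)**2 = 16129/81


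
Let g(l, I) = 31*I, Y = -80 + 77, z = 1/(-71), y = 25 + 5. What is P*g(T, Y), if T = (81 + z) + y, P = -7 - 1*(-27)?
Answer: -1860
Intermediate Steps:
P = 20 (P = -7 + 27 = 20)
y = 30
z = -1/71 ≈ -0.014085
Y = -3
T = 7880/71 (T = (81 - 1/71) + 30 = 5750/71 + 30 = 7880/71 ≈ 110.99)
P*g(T, Y) = 20*(31*(-3)) = 20*(-93) = -1860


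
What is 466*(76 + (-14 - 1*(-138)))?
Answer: 93200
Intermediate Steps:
466*(76 + (-14 - 1*(-138))) = 466*(76 + (-14 + 138)) = 466*(76 + 124) = 466*200 = 93200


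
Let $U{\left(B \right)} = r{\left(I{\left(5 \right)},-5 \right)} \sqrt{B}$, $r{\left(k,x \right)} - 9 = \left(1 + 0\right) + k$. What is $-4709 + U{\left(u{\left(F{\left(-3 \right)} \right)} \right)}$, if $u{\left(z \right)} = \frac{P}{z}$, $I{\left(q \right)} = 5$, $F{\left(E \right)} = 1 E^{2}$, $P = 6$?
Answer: $-4709 + 5 \sqrt{6} \approx -4696.8$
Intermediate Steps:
$F{\left(E \right)} = E^{2}$
$r{\left(k,x \right)} = 10 + k$ ($r{\left(k,x \right)} = 9 + \left(\left(1 + 0\right) + k\right) = 9 + \left(1 + k\right) = 10 + k$)
$u{\left(z \right)} = \frac{6}{z}$
$U{\left(B \right)} = 15 \sqrt{B}$ ($U{\left(B \right)} = \left(10 + 5\right) \sqrt{B} = 15 \sqrt{B}$)
$-4709 + U{\left(u{\left(F{\left(-3 \right)} \right)} \right)} = -4709 + 15 \sqrt{\frac{6}{\left(-3\right)^{2}}} = -4709 + 15 \sqrt{\frac{6}{9}} = -4709 + 15 \sqrt{6 \cdot \frac{1}{9}} = -4709 + 15 \sqrt{\frac{2}{3}} = -4709 + 15 \frac{\sqrt{6}}{3} = -4709 + 5 \sqrt{6}$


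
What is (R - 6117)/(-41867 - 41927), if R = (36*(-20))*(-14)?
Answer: -3963/83794 ≈ -0.047295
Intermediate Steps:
R = 10080 (R = -720*(-14) = 10080)
(R - 6117)/(-41867 - 41927) = (10080 - 6117)/(-41867 - 41927) = 3963/(-83794) = 3963*(-1/83794) = -3963/83794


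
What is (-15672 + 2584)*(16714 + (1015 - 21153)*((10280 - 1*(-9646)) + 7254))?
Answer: 7163509041088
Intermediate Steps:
(-15672 + 2584)*(16714 + (1015 - 21153)*((10280 - 1*(-9646)) + 7254)) = -13088*(16714 - 20138*((10280 + 9646) + 7254)) = -13088*(16714 - 20138*(19926 + 7254)) = -13088*(16714 - 20138*27180) = -13088*(16714 - 547350840) = -13088*(-547334126) = 7163509041088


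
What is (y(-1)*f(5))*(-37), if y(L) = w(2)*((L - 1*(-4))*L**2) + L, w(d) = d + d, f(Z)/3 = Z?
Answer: -6105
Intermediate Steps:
f(Z) = 3*Z
w(d) = 2*d
y(L) = L + 4*L**2*(4 + L) (y(L) = (2*2)*((L - 1*(-4))*L**2) + L = 4*((L + 4)*L**2) + L = 4*((4 + L)*L**2) + L = 4*(L**2*(4 + L)) + L = 4*L**2*(4 + L) + L = L + 4*L**2*(4 + L))
(y(-1)*f(5))*(-37) = ((-(1 + 4*(-1)**2 + 16*(-1)))*(3*5))*(-37) = (-(1 + 4*1 - 16)*15)*(-37) = (-(1 + 4 - 16)*15)*(-37) = (-1*(-11)*15)*(-37) = (11*15)*(-37) = 165*(-37) = -6105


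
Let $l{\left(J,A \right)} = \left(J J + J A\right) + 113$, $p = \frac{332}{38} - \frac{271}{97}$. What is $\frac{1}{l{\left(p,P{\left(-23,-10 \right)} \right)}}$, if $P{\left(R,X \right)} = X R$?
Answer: $\frac{3396649}{5146656716} \approx 0.00065997$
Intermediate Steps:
$P{\left(R,X \right)} = R X$
$p = \frac{10953}{1843}$ ($p = 332 \cdot \frac{1}{38} - \frac{271}{97} = \frac{166}{19} - \frac{271}{97} = \frac{10953}{1843} \approx 5.943$)
$l{\left(J,A \right)} = 113 + J^{2} + A J$ ($l{\left(J,A \right)} = \left(J^{2} + A J\right) + 113 = 113 + J^{2} + A J$)
$\frac{1}{l{\left(p,P{\left(-23,-10 \right)} \right)}} = \frac{1}{113 + \left(\frac{10953}{1843}\right)^{2} + \left(-23\right) \left(-10\right) \frac{10953}{1843}} = \frac{1}{113 + \frac{119968209}{3396649} + 230 \cdot \frac{10953}{1843}} = \frac{1}{113 + \frac{119968209}{3396649} + \frac{2519190}{1843}} = \frac{1}{\frac{5146656716}{3396649}} = \frac{3396649}{5146656716}$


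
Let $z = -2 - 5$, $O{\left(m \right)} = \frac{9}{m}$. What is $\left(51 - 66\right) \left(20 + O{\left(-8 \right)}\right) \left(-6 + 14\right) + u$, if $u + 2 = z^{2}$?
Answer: $-2218$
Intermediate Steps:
$z = -7$ ($z = -2 - 5 = -7$)
$u = 47$ ($u = -2 + \left(-7\right)^{2} = -2 + 49 = 47$)
$\left(51 - 66\right) \left(20 + O{\left(-8 \right)}\right) \left(-6 + 14\right) + u = \left(51 - 66\right) \left(20 + \frac{9}{-8}\right) \left(-6 + 14\right) + 47 = \left(51 - 66\right) \left(20 + 9 \left(- \frac{1}{8}\right)\right) 8 + 47 = - 15 \left(20 - \frac{9}{8}\right) 8 + 47 = - 15 \cdot \frac{151}{8} \cdot 8 + 47 = \left(-15\right) 151 + 47 = -2265 + 47 = -2218$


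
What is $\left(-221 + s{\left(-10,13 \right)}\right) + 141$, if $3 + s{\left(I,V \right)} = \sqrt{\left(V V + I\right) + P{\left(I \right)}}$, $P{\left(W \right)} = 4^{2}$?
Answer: $-83 + 5 \sqrt{7} \approx -69.771$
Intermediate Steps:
$P{\left(W \right)} = 16$
$s{\left(I,V \right)} = -3 + \sqrt{16 + I + V^{2}}$ ($s{\left(I,V \right)} = -3 + \sqrt{\left(V V + I\right) + 16} = -3 + \sqrt{\left(V^{2} + I\right) + 16} = -3 + \sqrt{\left(I + V^{2}\right) + 16} = -3 + \sqrt{16 + I + V^{2}}$)
$\left(-221 + s{\left(-10,13 \right)}\right) + 141 = \left(-221 - \left(3 - \sqrt{16 - 10 + 13^{2}}\right)\right) + 141 = \left(-221 - \left(3 - \sqrt{16 - 10 + 169}\right)\right) + 141 = \left(-221 - \left(3 - \sqrt{175}\right)\right) + 141 = \left(-221 - \left(3 - 5 \sqrt{7}\right)\right) + 141 = \left(-224 + 5 \sqrt{7}\right) + 141 = -83 + 5 \sqrt{7}$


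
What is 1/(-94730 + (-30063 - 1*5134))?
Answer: -1/129927 ≈ -7.6966e-6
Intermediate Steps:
1/(-94730 + (-30063 - 1*5134)) = 1/(-94730 + (-30063 - 5134)) = 1/(-94730 - 35197) = 1/(-129927) = -1/129927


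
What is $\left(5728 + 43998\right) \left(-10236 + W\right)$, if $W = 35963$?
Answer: $1279300802$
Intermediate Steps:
$\left(5728 + 43998\right) \left(-10236 + W\right) = \left(5728 + 43998\right) \left(-10236 + 35963\right) = 49726 \cdot 25727 = 1279300802$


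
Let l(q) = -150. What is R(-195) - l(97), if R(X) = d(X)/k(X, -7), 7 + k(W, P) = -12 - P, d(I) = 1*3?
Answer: 599/4 ≈ 149.75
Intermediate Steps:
d(I) = 3
k(W, P) = -19 - P (k(W, P) = -7 + (-12 - P) = -19 - P)
R(X) = -1/4 (R(X) = 3/(-19 - 1*(-7)) = 3/(-19 + 7) = 3/(-12) = 3*(-1/12) = -1/4)
R(-195) - l(97) = -1/4 - 1*(-150) = -1/4 + 150 = 599/4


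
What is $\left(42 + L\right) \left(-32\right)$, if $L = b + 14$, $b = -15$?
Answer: $-1312$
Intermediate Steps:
$L = -1$ ($L = -15 + 14 = -1$)
$\left(42 + L\right) \left(-32\right) = \left(42 - 1\right) \left(-32\right) = 41 \left(-32\right) = -1312$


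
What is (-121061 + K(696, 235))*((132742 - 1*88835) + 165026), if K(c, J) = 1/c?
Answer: -17604371778515/696 ≈ -2.5294e+10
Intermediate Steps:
(-121061 + K(696, 235))*((132742 - 1*88835) + 165026) = (-121061 + 1/696)*((132742 - 1*88835) + 165026) = (-121061 + 1/696)*((132742 - 88835) + 165026) = -84258455*(43907 + 165026)/696 = -84258455/696*208933 = -17604371778515/696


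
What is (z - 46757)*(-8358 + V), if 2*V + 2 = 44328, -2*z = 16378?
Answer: -758529530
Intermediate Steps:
z = -8189 (z = -½*16378 = -8189)
V = 22163 (V = -1 + (½)*44328 = -1 + 22164 = 22163)
(z - 46757)*(-8358 + V) = (-8189 - 46757)*(-8358 + 22163) = -54946*13805 = -758529530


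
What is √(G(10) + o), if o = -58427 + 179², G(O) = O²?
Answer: I*√26286 ≈ 162.13*I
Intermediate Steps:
o = -26386 (o = -58427 + 32041 = -26386)
√(G(10) + o) = √(10² - 26386) = √(100 - 26386) = √(-26286) = I*√26286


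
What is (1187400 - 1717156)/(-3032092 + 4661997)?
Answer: -529756/1629905 ≈ -0.32502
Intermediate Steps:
(1187400 - 1717156)/(-3032092 + 4661997) = -529756/1629905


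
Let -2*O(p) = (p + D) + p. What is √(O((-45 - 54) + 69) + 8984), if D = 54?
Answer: √8987 ≈ 94.800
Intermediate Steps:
O(p) = -27 - p (O(p) = -((p + 54) + p)/2 = -((54 + p) + p)/2 = -(54 + 2*p)/2 = -27 - p)
√(O((-45 - 54) + 69) + 8984) = √((-27 - ((-45 - 54) + 69)) + 8984) = √((-27 - (-99 + 69)) + 8984) = √((-27 - 1*(-30)) + 8984) = √((-27 + 30) + 8984) = √(3 + 8984) = √8987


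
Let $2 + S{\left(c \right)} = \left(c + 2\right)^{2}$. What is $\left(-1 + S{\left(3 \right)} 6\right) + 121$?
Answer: $258$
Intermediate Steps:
$S{\left(c \right)} = -2 + \left(2 + c\right)^{2}$ ($S{\left(c \right)} = -2 + \left(c + 2\right)^{2} = -2 + \left(2 + c\right)^{2}$)
$\left(-1 + S{\left(3 \right)} 6\right) + 121 = \left(-1 + \left(-2 + \left(2 + 3\right)^{2}\right) 6\right) + 121 = \left(-1 + \left(-2 + 5^{2}\right) 6\right) + 121 = \left(-1 + \left(-2 + 25\right) 6\right) + 121 = \left(-1 + 23 \cdot 6\right) + 121 = \left(-1 + 138\right) + 121 = 137 + 121 = 258$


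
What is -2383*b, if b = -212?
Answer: 505196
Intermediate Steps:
-2383*b = -2383*(-212) = 505196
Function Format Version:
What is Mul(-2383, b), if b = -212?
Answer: 505196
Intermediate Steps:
Mul(-2383, b) = Mul(-2383, -212) = 505196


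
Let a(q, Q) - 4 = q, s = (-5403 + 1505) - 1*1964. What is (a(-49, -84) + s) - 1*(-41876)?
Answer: 35969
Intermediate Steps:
s = -5862 (s = -3898 - 1964 = -5862)
a(q, Q) = 4 + q
(a(-49, -84) + s) - 1*(-41876) = ((4 - 49) - 5862) - 1*(-41876) = (-45 - 5862) + 41876 = -5907 + 41876 = 35969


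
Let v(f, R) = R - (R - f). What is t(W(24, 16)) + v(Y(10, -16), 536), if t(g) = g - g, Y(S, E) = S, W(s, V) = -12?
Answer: 10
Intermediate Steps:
v(f, R) = f (v(f, R) = R + (f - R) = f)
t(g) = 0
t(W(24, 16)) + v(Y(10, -16), 536) = 0 + 10 = 10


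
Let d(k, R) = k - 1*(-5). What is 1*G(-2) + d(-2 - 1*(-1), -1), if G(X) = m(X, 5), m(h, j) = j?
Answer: 9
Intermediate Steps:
d(k, R) = 5 + k (d(k, R) = k + 5 = 5 + k)
G(X) = 5
1*G(-2) + d(-2 - 1*(-1), -1) = 1*5 + (5 + (-2 - 1*(-1))) = 5 + (5 + (-2 + 1)) = 5 + (5 - 1) = 5 + 4 = 9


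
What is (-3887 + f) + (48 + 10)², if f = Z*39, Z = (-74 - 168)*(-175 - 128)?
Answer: 2859191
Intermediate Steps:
Z = 73326 (Z = -242*(-303) = 73326)
f = 2859714 (f = 73326*39 = 2859714)
(-3887 + f) + (48 + 10)² = (-3887 + 2859714) + (48 + 10)² = 2855827 + 58² = 2855827 + 3364 = 2859191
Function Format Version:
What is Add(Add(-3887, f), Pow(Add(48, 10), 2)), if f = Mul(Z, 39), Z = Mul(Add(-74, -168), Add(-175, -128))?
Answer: 2859191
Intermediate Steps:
Z = 73326 (Z = Mul(-242, -303) = 73326)
f = 2859714 (f = Mul(73326, 39) = 2859714)
Add(Add(-3887, f), Pow(Add(48, 10), 2)) = Add(Add(-3887, 2859714), Pow(Add(48, 10), 2)) = Add(2855827, Pow(58, 2)) = Add(2855827, 3364) = 2859191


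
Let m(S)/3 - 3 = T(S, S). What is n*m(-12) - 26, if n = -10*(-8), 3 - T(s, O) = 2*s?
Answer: 7174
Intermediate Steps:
T(s, O) = 3 - 2*s
m(S) = 18 - 6*S (m(S) = 9 + 3*(3 - 2*S) = 9 + (9 - 6*S) = 18 - 6*S)
n = 80
n*m(-12) - 26 = 80*(18 - 6*(-12)) - 26 = 80*(18 + 72) - 26 = 80*90 - 26 = 7200 - 26 = 7174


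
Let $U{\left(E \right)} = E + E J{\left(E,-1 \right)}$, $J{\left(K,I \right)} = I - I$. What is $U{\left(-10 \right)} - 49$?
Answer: $-59$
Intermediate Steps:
$J{\left(K,I \right)} = 0$
$U{\left(E \right)} = E$ ($U{\left(E \right)} = E + E 0 = E + 0 = E$)
$U{\left(-10 \right)} - 49 = -10 - 49 = -59$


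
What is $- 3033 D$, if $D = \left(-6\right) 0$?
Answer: $0$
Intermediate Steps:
$D = 0$
$- 3033 D = \left(-3033\right) 0 = 0$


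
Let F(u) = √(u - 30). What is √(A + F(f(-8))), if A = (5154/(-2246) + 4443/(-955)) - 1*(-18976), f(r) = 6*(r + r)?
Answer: √(21817847573823940 + 3450543528675*I*√14)/1072465 ≈ 137.73 + 0.04075*I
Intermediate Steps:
f(r) = 12*r (f(r) = 6*(2*r) = 12*r)
F(u) = √(-30 + u)
A = 20343645316/1072465 (A = (5154*(-1/2246) + 4443*(-1/955)) + 18976 = (-2577/1123 - 4443/955) + 18976 = -7450524/1072465 + 18976 = 20343645316/1072465 ≈ 18969.)
√(A + F(f(-8))) = √(20343645316/1072465 + √(-30 + 12*(-8))) = √(20343645316/1072465 + √(-30 - 96)) = √(20343645316/1072465 + √(-126)) = √(20343645316/1072465 + 3*I*√14)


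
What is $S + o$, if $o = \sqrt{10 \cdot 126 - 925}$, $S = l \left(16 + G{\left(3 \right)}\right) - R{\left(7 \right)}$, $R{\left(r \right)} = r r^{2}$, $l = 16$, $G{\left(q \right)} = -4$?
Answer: $-151 + \sqrt{335} \approx -132.7$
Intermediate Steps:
$R{\left(r \right)} = r^{3}$
$S = -151$ ($S = 16 \left(16 - 4\right) - 7^{3} = 16 \cdot 12 - 343 = 192 - 343 = -151$)
$o = \sqrt{335}$ ($o = \sqrt{1260 - 925} = \sqrt{335} \approx 18.303$)
$S + o = -151 + \sqrt{335}$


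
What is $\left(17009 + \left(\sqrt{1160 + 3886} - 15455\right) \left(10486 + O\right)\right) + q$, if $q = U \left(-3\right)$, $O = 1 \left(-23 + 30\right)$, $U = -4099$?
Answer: $-162140009 + 304297 \sqrt{6} \approx -1.6139 \cdot 10^{8}$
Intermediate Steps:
$O = 7$ ($O = 1 \cdot 7 = 7$)
$q = 12297$ ($q = \left(-4099\right) \left(-3\right) = 12297$)
$\left(17009 + \left(\sqrt{1160 + 3886} - 15455\right) \left(10486 + O\right)\right) + q = \left(17009 + \left(\sqrt{1160 + 3886} - 15455\right) \left(10486 + 7\right)\right) + 12297 = \left(17009 + \left(\sqrt{5046} - 15455\right) 10493\right) + 12297 = \left(17009 + \left(29 \sqrt{6} - 15455\right) 10493\right) + 12297 = \left(17009 + \left(-15455 + 29 \sqrt{6}\right) 10493\right) + 12297 = \left(17009 - \left(162169315 - 304297 \sqrt{6}\right)\right) + 12297 = \left(-162152306 + 304297 \sqrt{6}\right) + 12297 = -162140009 + 304297 \sqrt{6}$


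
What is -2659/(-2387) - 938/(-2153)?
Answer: 7963833/5139211 ≈ 1.5496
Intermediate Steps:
-2659/(-2387) - 938/(-2153) = -2659*(-1/2387) - 938*(-1/2153) = 2659/2387 + 938/2153 = 7963833/5139211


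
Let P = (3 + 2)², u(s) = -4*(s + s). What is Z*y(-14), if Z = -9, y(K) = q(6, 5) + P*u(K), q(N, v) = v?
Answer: -25245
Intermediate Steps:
u(s) = -8*s
P = 25 (P = 5² = 25)
y(K) = 5 - 200*K (y(K) = 5 + 25*(-8*K) = 5 - 200*K)
Z*y(-14) = -9*(5 - 200*(-14)) = -9*(5 + 2800) = -9*2805 = -25245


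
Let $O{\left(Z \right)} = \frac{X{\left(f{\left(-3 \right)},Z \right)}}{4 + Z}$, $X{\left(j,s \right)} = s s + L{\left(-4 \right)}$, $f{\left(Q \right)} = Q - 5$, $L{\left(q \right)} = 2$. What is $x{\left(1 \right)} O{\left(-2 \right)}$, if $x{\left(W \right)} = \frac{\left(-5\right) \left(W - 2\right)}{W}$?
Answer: $15$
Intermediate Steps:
$x{\left(W \right)} = \frac{10 - 5 W}{W}$ ($x{\left(W \right)} = \frac{\left(-5\right) \left(-2 + W\right)}{W} = \frac{10 - 5 W}{W}$)
$f{\left(Q \right)} = -5 + Q$
$X{\left(j,s \right)} = 2 + s^{2}$ ($X{\left(j,s \right)} = s s + 2 = s^{2} + 2 = 2 + s^{2}$)
$O{\left(Z \right)} = \frac{2 + Z^{2}}{4 + Z}$
$x{\left(1 \right)} O{\left(-2 \right)} = \left(-5 + \frac{10}{1}\right) \frac{2 + \left(-2\right)^{2}}{4 - 2} = \left(-5 + 10 \cdot 1\right) \frac{2 + 4}{2} = \left(-5 + 10\right) \frac{1}{2} \cdot 6 = 5 \cdot 3 = 15$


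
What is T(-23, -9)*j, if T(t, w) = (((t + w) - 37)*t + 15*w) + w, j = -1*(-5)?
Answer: 7215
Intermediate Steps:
j = 5
T(t, w) = 16*w + t*(-37 + t + w) (T(t, w) = ((-37 + t + w)*t + 15*w) + w = (t*(-37 + t + w) + 15*w) + w = (15*w + t*(-37 + t + w)) + w = 16*w + t*(-37 + t + w))
T(-23, -9)*j = ((-23)**2 - 37*(-23) + 16*(-9) - 23*(-9))*5 = (529 + 851 - 144 + 207)*5 = 1443*5 = 7215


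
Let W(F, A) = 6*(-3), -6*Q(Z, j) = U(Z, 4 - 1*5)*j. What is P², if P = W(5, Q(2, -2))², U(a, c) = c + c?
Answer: 104976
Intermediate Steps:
U(a, c) = 2*c
Q(Z, j) = j/3 (Q(Z, j) = -2*(4 - 1*5)*j/6 = -2*(4 - 5)*j/6 = -2*(-1)*j/6 = -(-1)*j/3 = j/3)
W(F, A) = -18
P = 324 (P = (-18)² = 324)
P² = 324² = 104976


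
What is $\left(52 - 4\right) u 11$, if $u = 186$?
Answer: $98208$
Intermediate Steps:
$\left(52 - 4\right) u 11 = \left(52 - 4\right) 186 \cdot 11 = 48 \cdot 186 \cdot 11 = 8928 \cdot 11 = 98208$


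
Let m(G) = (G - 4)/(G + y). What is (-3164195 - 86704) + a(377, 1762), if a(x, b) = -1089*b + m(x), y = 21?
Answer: -2057546993/398 ≈ -5.1697e+6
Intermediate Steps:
m(G) = (-4 + G)/(21 + G) (m(G) = (G - 4)/(G + 21) = (-4 + G)/(21 + G))
a(x, b) = -1089*b + (-4 + x)/(21 + x)
(-3164195 - 86704) + a(377, 1762) = (-3164195 - 86704) + (-4 + 377 - 1089*1762*(21 + 377))/(21 + 377) = -3250899 + (-4 + 377 - 1089*1762*398)/398 = -3250899 + (-4 + 377 - 763689564)/398 = -3250899 + (1/398)*(-763689191) = -3250899 - 763689191/398 = -2057546993/398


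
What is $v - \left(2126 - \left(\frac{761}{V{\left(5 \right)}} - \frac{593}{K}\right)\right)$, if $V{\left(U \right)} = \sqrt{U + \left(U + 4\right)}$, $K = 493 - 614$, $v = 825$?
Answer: $- \frac{156828}{121} + \frac{761 \sqrt{14}}{14} \approx -1092.7$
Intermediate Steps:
$K = -121$ ($K = 493 - 614 = -121$)
$V{\left(U \right)} = \sqrt{4 + 2 U}$ ($V{\left(U \right)} = \sqrt{U + \left(4 + U\right)} = \sqrt{4 + 2 U}$)
$v - \left(2126 - \left(\frac{761}{V{\left(5 \right)}} - \frac{593}{K}\right)\right) = 825 - \left(2126 - \left(\frac{761}{\sqrt{4 + 2 \cdot 5}} - \frac{593}{-121}\right)\right) = 825 - \left(2126 - \left(\frac{761}{\sqrt{4 + 10}} - - \frac{593}{121}\right)\right) = 825 - \left(2126 - \left(\frac{761}{\sqrt{14}} + \frac{593}{121}\right)\right) = 825 - \left(2126 - \left(761 \frac{\sqrt{14}}{14} + \frac{593}{121}\right)\right) = 825 - \left(2126 - \left(\frac{761 \sqrt{14}}{14} + \frac{593}{121}\right)\right) = 825 - \left(2126 - \left(\frac{593}{121} + \frac{761 \sqrt{14}}{14}\right)\right) = 825 - \left(\frac{256653}{121} - \frac{761 \sqrt{14}}{14}\right) = - \frac{156828}{121} + \frac{761 \sqrt{14}}{14}$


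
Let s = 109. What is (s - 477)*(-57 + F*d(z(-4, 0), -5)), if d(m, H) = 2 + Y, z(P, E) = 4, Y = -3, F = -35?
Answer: 8096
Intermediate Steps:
d(m, H) = -1 (d(m, H) = 2 - 3 = -1)
(s - 477)*(-57 + F*d(z(-4, 0), -5)) = (109 - 477)*(-57 - 35*(-1)) = -368*(-57 + 35) = -368*(-22) = 8096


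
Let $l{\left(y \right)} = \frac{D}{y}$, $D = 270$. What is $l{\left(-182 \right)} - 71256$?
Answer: $- \frac{6484431}{91} \approx -71258.0$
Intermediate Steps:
$l{\left(y \right)} = \frac{270}{y}$
$l{\left(-182 \right)} - 71256 = \frac{270}{-182} - 71256 = 270 \left(- \frac{1}{182}\right) - 71256 = - \frac{135}{91} - 71256 = - \frac{6484431}{91}$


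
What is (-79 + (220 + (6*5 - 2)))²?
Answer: 28561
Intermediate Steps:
(-79 + (220 + (6*5 - 2)))² = (-79 + (220 + (30 - 2)))² = (-79 + (220 + 28))² = (-79 + 248)² = 169² = 28561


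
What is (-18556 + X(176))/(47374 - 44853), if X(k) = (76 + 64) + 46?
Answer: -18370/2521 ≈ -7.2868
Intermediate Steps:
X(k) = 186 (X(k) = 140 + 46 = 186)
(-18556 + X(176))/(47374 - 44853) = (-18556 + 186)/(47374 - 44853) = -18370/2521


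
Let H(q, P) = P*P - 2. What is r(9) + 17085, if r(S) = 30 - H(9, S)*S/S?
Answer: 17036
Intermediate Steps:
H(q, P) = -2 + P**2 (H(q, P) = P**2 - 2 = -2 + P**2)
r(S) = 32 - S**2 (r(S) = 30 - (-2 + S**2)*S/S = 30 - S*(-2 + S**2)/S = 30 - (-2 + S**2) = 30 + (2 - S**2) = 32 - S**2)
r(9) + 17085 = (32 - 1*9**2) + 17085 = (32 - 1*81) + 17085 = (32 - 81) + 17085 = -49 + 17085 = 17036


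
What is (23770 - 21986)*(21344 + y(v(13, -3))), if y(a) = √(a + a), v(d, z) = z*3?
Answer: 38077696 + 5352*I*√2 ≈ 3.8078e+7 + 7568.9*I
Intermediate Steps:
v(d, z) = 3*z
y(a) = √2*√a (y(a) = √(2*a) = √2*√a)
(23770 - 21986)*(21344 + y(v(13, -3))) = (23770 - 21986)*(21344 + √2*√(3*(-3))) = 1784*(21344 + √2*√(-9)) = 1784*(21344 + √2*(3*I)) = 1784*(21344 + 3*I*√2) = 38077696 + 5352*I*√2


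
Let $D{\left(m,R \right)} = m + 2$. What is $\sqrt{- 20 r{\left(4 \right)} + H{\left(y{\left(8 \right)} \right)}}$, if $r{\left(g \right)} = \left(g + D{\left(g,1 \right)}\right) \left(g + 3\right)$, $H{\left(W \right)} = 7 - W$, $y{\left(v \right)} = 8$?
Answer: $i \sqrt{1401} \approx 37.43 i$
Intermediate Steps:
$D{\left(m,R \right)} = 2 + m$
$r{\left(g \right)} = \left(2 + 2 g\right) \left(3 + g\right)$ ($r{\left(g \right)} = \left(g + \left(2 + g\right)\right) \left(g + 3\right) = \left(2 + 2 g\right) \left(3 + g\right)$)
$\sqrt{- 20 r{\left(4 \right)} + H{\left(y{\left(8 \right)} \right)}} = \sqrt{- 20 \left(6 + 2 \cdot 4^{2} + 8 \cdot 4\right) + \left(7 - 8\right)} = \sqrt{- 20 \left(6 + 2 \cdot 16 + 32\right) + \left(7 - 8\right)} = \sqrt{- 20 \left(6 + 32 + 32\right) - 1} = \sqrt{\left(-20\right) 70 - 1} = \sqrt{-1400 - 1} = \sqrt{-1401} = i \sqrt{1401}$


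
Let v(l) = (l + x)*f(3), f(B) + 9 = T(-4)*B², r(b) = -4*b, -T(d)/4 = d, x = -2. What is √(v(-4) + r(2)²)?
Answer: I*√746 ≈ 27.313*I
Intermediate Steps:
T(d) = -4*d
f(B) = -9 + 16*B² (f(B) = -9 + (-4*(-4))*B² = -9 + 16*B²)
v(l) = -270 + 135*l (v(l) = (l - 2)*(-9 + 16*3²) = (-2 + l)*(-9 + 16*9) = (-2 + l)*(-9 + 144) = (-2 + l)*135 = -270 + 135*l)
√(v(-4) + r(2)²) = √((-270 + 135*(-4)) + (-4*2)²) = √((-270 - 540) + (-8)²) = √(-810 + 64) = √(-746) = I*√746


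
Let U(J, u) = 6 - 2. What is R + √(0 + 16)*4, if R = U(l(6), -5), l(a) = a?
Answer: 20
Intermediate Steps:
U(J, u) = 4
R = 4
R + √(0 + 16)*4 = 4 + √(0 + 16)*4 = 4 + √16*4 = 4 + 4*4 = 4 + 16 = 20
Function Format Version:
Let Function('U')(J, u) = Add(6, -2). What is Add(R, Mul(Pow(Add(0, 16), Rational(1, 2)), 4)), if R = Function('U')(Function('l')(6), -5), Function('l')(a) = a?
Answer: 20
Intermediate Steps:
Function('U')(J, u) = 4
R = 4
Add(R, Mul(Pow(Add(0, 16), Rational(1, 2)), 4)) = Add(4, Mul(Pow(Add(0, 16), Rational(1, 2)), 4)) = Add(4, Mul(Pow(16, Rational(1, 2)), 4)) = Add(4, Mul(4, 4)) = Add(4, 16) = 20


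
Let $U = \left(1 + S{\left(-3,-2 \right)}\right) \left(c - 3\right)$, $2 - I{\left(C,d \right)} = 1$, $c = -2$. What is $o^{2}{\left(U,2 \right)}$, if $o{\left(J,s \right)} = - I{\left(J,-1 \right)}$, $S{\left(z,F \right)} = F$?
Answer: $1$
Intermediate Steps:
$I{\left(C,d \right)} = 1$ ($I{\left(C,d \right)} = 2 - 1 = 1$)
$U = 5$ ($U = \left(1 - 2\right) \left(-2 - 3\right) = \left(-1\right) \left(-5\right) = 5$)
$o{\left(J,s \right)} = -1$ ($o{\left(J,s \right)} = \left(-1\right) 1 = -1$)
$o^{2}{\left(U,2 \right)} = \left(-1\right)^{2} = 1$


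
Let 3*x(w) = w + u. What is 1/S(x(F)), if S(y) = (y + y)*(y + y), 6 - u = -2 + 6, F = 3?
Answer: 9/100 ≈ 0.090000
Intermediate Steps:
u = 2 (u = 6 - (-2 + 6) = 6 - 1*4 = 6 - 4 = 2)
x(w) = ⅔ + w/3 (x(w) = (w + 2)/3 = (2 + w)/3 = ⅔ + w/3)
S(y) = 4*y² (S(y) = (2*y)*(2*y) = 4*y²)
1/S(x(F)) = 1/(4*(⅔ + (⅓)*3)²) = 1/(4*(⅔ + 1)²) = 1/(4*(5/3)²) = 1/(4*(25/9)) = 1/(100/9) = 9/100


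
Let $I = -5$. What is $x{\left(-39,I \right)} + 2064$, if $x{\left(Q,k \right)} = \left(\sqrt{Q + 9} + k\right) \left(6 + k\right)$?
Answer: $2059 + i \sqrt{30} \approx 2059.0 + 5.4772 i$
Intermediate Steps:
$x{\left(Q,k \right)} = \left(6 + k\right) \left(k + \sqrt{9 + Q}\right)$ ($x{\left(Q,k \right)} = \left(\sqrt{9 + Q} + k\right) \left(6 + k\right) = \left(k + \sqrt{9 + Q}\right) \left(6 + k\right) = \left(6 + k\right) \left(k + \sqrt{9 + Q}\right)$)
$x{\left(-39,I \right)} + 2064 = \left(\left(-5\right)^{2} + 6 \left(-5\right) + 6 \sqrt{9 - 39} - 5 \sqrt{9 - 39}\right) + 2064 = \left(25 - 30 + 6 \sqrt{-30} - 5 \sqrt{-30}\right) + 2064 = \left(25 - 30 + 6 i \sqrt{30} - 5 i \sqrt{30}\right) + 2064 = \left(-5 + i \sqrt{30}\right) + 2064 = 2059 + i \sqrt{30}$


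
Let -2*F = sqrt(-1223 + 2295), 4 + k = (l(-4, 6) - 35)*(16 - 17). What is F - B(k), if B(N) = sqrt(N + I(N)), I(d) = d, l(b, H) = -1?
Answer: -8 - 2*sqrt(67) ≈ -24.371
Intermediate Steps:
k = 32 (k = -4 + (-1 - 35)*(16 - 17) = -4 - 36*(-1) = -4 + 36 = 32)
B(N) = sqrt(2)*sqrt(N) (B(N) = sqrt(N + N) = sqrt(2*N) = sqrt(2)*sqrt(N))
F = -2*sqrt(67) (F = -sqrt(-1223 + 2295)/2 = -2*sqrt(67) ≈ -16.371)
F - B(k) = -2*sqrt(67) - sqrt(2)*sqrt(32) = -2*sqrt(67) - sqrt(2)*4*sqrt(2) = -2*sqrt(67) - 1*8 = -2*sqrt(67) - 8 = -8 - 2*sqrt(67)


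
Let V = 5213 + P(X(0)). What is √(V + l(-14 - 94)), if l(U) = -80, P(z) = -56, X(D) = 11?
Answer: √5077 ≈ 71.253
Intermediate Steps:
V = 5157 (V = 5213 - 56 = 5157)
√(V + l(-14 - 94)) = √(5157 - 80) = √5077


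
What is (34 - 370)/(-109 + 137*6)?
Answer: -336/713 ≈ -0.47125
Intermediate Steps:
(34 - 370)/(-109 + 137*6) = -336/(-109 + 822) = -336/713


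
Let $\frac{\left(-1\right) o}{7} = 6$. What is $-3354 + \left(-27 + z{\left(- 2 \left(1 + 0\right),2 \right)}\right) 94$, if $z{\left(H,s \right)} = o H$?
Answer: $2004$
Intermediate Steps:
$o = -42$ ($o = \left(-7\right) 6 = -42$)
$z{\left(H,s \right)} = - 42 H$
$-3354 + \left(-27 + z{\left(- 2 \left(1 + 0\right),2 \right)}\right) 94 = -3354 + \left(-27 - 42 \left(- 2 \left(1 + 0\right)\right)\right) 94 = -3354 + \left(-27 - 42 \left(\left(-2\right) 1\right)\right) 94 = -3354 + \left(-27 - -84\right) 94 = -3354 + \left(-27 + 84\right) 94 = -3354 + 57 \cdot 94 = -3354 + 5358 = 2004$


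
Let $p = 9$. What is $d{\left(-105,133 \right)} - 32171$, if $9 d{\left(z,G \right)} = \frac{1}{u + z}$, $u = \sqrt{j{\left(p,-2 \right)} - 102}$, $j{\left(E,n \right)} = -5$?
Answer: $- \frac{1074382751}{33396} - \frac{i \sqrt{107}}{100188} \approx -32171.0 - 0.00010325 i$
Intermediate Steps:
$u = i \sqrt{107}$ ($u = \sqrt{-5 - 102} = \sqrt{-107} = i \sqrt{107} \approx 10.344 i$)
$d{\left(z,G \right)} = \frac{1}{9 \left(z + i \sqrt{107}\right)}$ ($d{\left(z,G \right)} = \frac{1}{9 \left(i \sqrt{107} + z\right)} = \frac{1}{9 \left(z + i \sqrt{107}\right)}$)
$d{\left(-105,133 \right)} - 32171 = \frac{1}{9 \left(-105 + i \sqrt{107}\right)} - 32171 = -32171 + \frac{1}{9 \left(-105 + i \sqrt{107}\right)}$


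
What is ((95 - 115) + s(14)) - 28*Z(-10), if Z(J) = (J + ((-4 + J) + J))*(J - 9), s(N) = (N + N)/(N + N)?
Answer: -18107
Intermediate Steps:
s(N) = 1 (s(N) = (2*N)/((2*N)) = (2*N)*(1/(2*N)) = 1)
Z(J) = (-9 + J)*(-4 + 3*J) (Z(J) = (J + (-4 + 2*J))*(-9 + J) = (-4 + 3*J)*(-9 + J) = (-9 + J)*(-4 + 3*J))
((95 - 115) + s(14)) - 28*Z(-10) = ((95 - 115) + 1) - 28*(36 - 31*(-10) + 3*(-10)²) = (-20 + 1) - 28*(36 + 310 + 3*100) = -19 - 28*(36 + 310 + 300) = -19 - 28*646 = -19 - 18088 = -18107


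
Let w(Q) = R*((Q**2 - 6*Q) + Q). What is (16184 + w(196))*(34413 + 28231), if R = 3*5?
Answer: 36190942256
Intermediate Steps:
R = 15
w(Q) = -75*Q + 15*Q**2 (w(Q) = 15*((Q**2 - 6*Q) + Q) = 15*(Q**2 - 5*Q) = -75*Q + 15*Q**2)
(16184 + w(196))*(34413 + 28231) = (16184 + 15*196*(-5 + 196))*(34413 + 28231) = (16184 + 15*196*191)*62644 = (16184 + 561540)*62644 = 577724*62644 = 36190942256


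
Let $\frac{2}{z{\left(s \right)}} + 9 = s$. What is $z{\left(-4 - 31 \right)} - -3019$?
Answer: $\frac{66417}{22} \approx 3019.0$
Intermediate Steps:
$z{\left(s \right)} = \frac{2}{-9 + s}$
$z{\left(-4 - 31 \right)} - -3019 = \frac{2}{-9 - 35} - -3019 = \frac{2}{-9 - 35} + 3019 = \frac{2}{-44} + 3019 = 2 \left(- \frac{1}{44}\right) + 3019 = - \frac{1}{22} + 3019 = \frac{66417}{22}$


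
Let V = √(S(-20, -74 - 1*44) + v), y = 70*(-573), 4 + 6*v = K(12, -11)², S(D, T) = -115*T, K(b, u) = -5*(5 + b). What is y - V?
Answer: -40110 - 21*√134/2 ≈ -40232.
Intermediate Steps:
K(b, u) = -25 - 5*b
v = 2407/2 (v = -⅔ + (-25 - 5*12)²/6 = -⅔ + (-25 - 60)²/6 = -⅔ + (⅙)*(-85)² = -⅔ + (⅙)*7225 = -⅔ + 7225/6 = 2407/2 ≈ 1203.5)
y = -40110
V = 21*√134/2 (V = √(-115*(-74 - 1*44) + 2407/2) = √(-115*(-74 - 44) + 2407/2) = √(-115*(-118) + 2407/2) = √(13570 + 2407/2) = √(29547/2) = 21*√134/2 ≈ 121.55)
y - V = -40110 - 21*√134/2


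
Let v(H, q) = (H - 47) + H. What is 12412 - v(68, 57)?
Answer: 12323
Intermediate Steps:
v(H, q) = -47 + 2*H (v(H, q) = (-47 + H) + H = -47 + 2*H)
12412 - v(68, 57) = 12412 - (-47 + 2*68) = 12412 - (-47 + 136) = 12412 - 1*89 = 12412 - 89 = 12323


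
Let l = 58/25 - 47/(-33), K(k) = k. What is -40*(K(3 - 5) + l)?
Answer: -11512/165 ≈ -69.770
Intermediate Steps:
l = 3089/825 (l = 58*(1/25) - 47*(-1/33) = 58/25 + 47/33 = 3089/825 ≈ 3.7442)
-40*(K(3 - 5) + l) = -40*((3 - 5) + 3089/825) = -40*(-2 + 3089/825) = -40*1439/825 = -11512/165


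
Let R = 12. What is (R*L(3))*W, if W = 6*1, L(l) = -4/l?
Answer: -96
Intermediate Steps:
W = 6
(R*L(3))*W = (12*(-4/3))*6 = -16*6 = -96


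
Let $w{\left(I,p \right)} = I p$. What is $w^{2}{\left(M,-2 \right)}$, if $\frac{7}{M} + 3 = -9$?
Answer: $\frac{49}{36} \approx 1.3611$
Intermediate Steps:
$M = - \frac{7}{12}$ ($M = \frac{7}{-3 - 9} = \frac{7}{-12} = 7 \left(- \frac{1}{12}\right) = - \frac{7}{12} \approx -0.58333$)
$w^{2}{\left(M,-2 \right)} = \left(\left(- \frac{7}{12}\right) \left(-2\right)\right)^{2} = \left(\frac{7}{6}\right)^{2} = \frac{49}{36}$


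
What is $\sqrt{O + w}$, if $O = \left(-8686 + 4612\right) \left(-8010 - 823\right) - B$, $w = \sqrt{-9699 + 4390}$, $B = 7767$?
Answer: $\sqrt{35977875 + i \sqrt{5309}} \approx 5998.2 + 0.006 i$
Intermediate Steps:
$w = i \sqrt{5309}$ ($w = \sqrt{-5309} = i \sqrt{5309} \approx 72.863 i$)
$O = 35977875$ ($O = \left(-8686 + 4612\right) \left(-8010 - 823\right) - 7767 = \left(-4074\right) \left(-8833\right) - 7767 = 35985642 - 7767 = 35977875$)
$\sqrt{O + w} = \sqrt{35977875 + i \sqrt{5309}}$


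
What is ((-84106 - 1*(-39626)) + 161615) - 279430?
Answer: -162295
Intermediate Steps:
((-84106 - 1*(-39626)) + 161615) - 279430 = ((-84106 + 39626) + 161615) - 279430 = (-44480 + 161615) - 279430 = 117135 - 279430 = -162295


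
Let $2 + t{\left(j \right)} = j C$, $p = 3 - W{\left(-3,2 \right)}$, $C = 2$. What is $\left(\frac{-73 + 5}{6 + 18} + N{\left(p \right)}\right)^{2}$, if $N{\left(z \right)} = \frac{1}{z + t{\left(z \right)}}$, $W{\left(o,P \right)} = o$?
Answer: $\frac{17689}{2304} \approx 7.6775$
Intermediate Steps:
$p = 6$ ($p = 3 - -3 = 3 + 3 = 6$)
$t{\left(j \right)} = -2 + 2 j$ ($t{\left(j \right)} = -2 + j 2 = -2 + 2 j$)
$N{\left(z \right)} = \frac{1}{-2 + 3 z}$ ($N{\left(z \right)} = \frac{1}{z + \left(-2 + 2 z\right)} = \frac{1}{-2 + 3 z}$)
$\left(\frac{-73 + 5}{6 + 18} + N{\left(p \right)}\right)^{2} = \left(\frac{-73 + 5}{6 + 18} + \frac{1}{-2 + 3 \cdot 6}\right)^{2} = \left(- \frac{68}{24} + \frac{1}{-2 + 18}\right)^{2} = \left(\left(-68\right) \frac{1}{24} + \frac{1}{16}\right)^{2} = \left(- \frac{17}{6} + \frac{1}{16}\right)^{2} = \left(- \frac{133}{48}\right)^{2} = \frac{17689}{2304}$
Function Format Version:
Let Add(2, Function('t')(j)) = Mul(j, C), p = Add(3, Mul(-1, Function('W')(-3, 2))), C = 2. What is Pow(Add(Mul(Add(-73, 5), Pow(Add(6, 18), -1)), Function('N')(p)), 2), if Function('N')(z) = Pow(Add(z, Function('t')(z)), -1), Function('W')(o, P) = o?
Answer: Rational(17689, 2304) ≈ 7.6775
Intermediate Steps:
p = 6 (p = Add(3, Mul(-1, -3)) = Add(3, 3) = 6)
Function('t')(j) = Add(-2, Mul(2, j)) (Function('t')(j) = Add(-2, Mul(j, 2)) = Add(-2, Mul(2, j)))
Function('N')(z) = Pow(Add(-2, Mul(3, z)), -1) (Function('N')(z) = Pow(Add(z, Add(-2, Mul(2, z))), -1) = Pow(Add(-2, Mul(3, z)), -1))
Pow(Add(Mul(Add(-73, 5), Pow(Add(6, 18), -1)), Function('N')(p)), 2) = Pow(Add(Mul(Add(-73, 5), Pow(Add(6, 18), -1)), Pow(Add(-2, Mul(3, 6)), -1)), 2) = Pow(Add(Mul(-68, Pow(24, -1)), Pow(Add(-2, 18), -1)), 2) = Pow(Add(Mul(-68, Rational(1, 24)), Pow(16, -1)), 2) = Pow(Add(Rational(-17, 6), Rational(1, 16)), 2) = Pow(Rational(-133, 48), 2) = Rational(17689, 2304)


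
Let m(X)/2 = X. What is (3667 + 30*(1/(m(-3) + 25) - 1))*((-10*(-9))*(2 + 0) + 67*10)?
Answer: 58763050/19 ≈ 3.0928e+6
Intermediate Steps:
m(X) = 2*X
(3667 + 30*(1/(m(-3) + 25) - 1))*((-10*(-9))*(2 + 0) + 67*10) = (3667 + 30*(1/(2*(-3) + 25) - 1))*((-10*(-9))*(2 + 0) + 67*10) = (3667 + 30*(1/(-6 + 25) - 1))*(90*2 + 670) = (3667 + 30*(1/19 - 1))*(180 + 670) = (3667 + 30*(1/19 - 1))*850 = (3667 + 30*(-18/19))*850 = (3667 - 540/19)*850 = (69133/19)*850 = 58763050/19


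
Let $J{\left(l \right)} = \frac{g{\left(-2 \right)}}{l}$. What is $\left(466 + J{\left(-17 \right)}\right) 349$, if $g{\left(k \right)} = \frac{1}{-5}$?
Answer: $\frac{13824239}{85} \approx 1.6264 \cdot 10^{5}$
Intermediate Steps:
$g{\left(k \right)} = - \frac{1}{5}$
$J{\left(l \right)} = - \frac{1}{5 l}$
$\left(466 + J{\left(-17 \right)}\right) 349 = \left(466 - \frac{1}{5 \left(-17\right)}\right) 349 = \left(466 - - \frac{1}{85}\right) 349 = \left(466 + \frac{1}{85}\right) 349 = \frac{39611}{85} \cdot 349 = \frac{13824239}{85}$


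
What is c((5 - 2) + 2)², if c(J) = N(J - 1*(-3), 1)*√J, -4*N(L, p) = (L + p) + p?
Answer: 125/4 ≈ 31.250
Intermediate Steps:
N(L, p) = -p/2 - L/4 (N(L, p) = -((L + p) + p)/4 = -(L + 2*p)/4 = -p/2 - L/4)
c(J) = √J*(-5/4 - J/4) (c(J) = (-½*1 - (J - 1*(-3))/4)*√J = (-½ - (J + 3)/4)*√J = (-½ - (3 + J)/4)*√J = (-½ + (-¾ - J/4))*√J = (-5/4 - J/4)*√J = √J*(-5/4 - J/4))
c((5 - 2) + 2)² = (√((5 - 2) + 2)*(-5 - ((5 - 2) + 2))/4)² = (√(3 + 2)*(-5 - (3 + 2))/4)² = (√5*(-5 - 1*5)/4)² = (√5*(-5 - 5)/4)² = ((¼)*√5*(-10))² = (-5*√5/2)² = 125/4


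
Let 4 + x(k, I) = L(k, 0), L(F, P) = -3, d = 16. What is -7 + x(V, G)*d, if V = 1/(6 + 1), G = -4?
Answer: -119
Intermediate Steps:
V = ⅐ (V = 1/7 = ⅐ ≈ 0.14286)
x(k, I) = -7 (x(k, I) = -4 - 3 = -7)
-7 + x(V, G)*d = -7 - 7*16 = -7 - 112 = -119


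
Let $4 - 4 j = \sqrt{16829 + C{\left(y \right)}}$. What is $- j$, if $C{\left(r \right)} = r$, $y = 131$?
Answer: $-1 + 2 \sqrt{265} \approx 31.558$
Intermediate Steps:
$j = 1 - 2 \sqrt{265}$ ($j = 1 - \frac{\sqrt{16829 + 131}}{4} = 1 - \frac{\sqrt{16960}}{4} = 1 - \frac{8 \sqrt{265}}{4} = 1 - 2 \sqrt{265} \approx -31.558$)
$- j = - (1 - 2 \sqrt{265}) = -1 + 2 \sqrt{265}$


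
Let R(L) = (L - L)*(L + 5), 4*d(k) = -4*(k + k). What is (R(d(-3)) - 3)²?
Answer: 9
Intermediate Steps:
d(k) = -2*k (d(k) = (-4*(k + k))/4 = (-8*k)/4 = -2*k)
R(L) = 0 (R(L) = 0*(5 + L) = 0)
(R(d(-3)) - 3)² = (0 - 3)² = (-3)² = 9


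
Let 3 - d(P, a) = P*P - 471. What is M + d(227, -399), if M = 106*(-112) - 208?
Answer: -63135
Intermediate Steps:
d(P, a) = 474 - P² (d(P, a) = 3 - (P*P - 471) = 3 - (P² - 471) = 3 - (-471 + P²) = 3 + (471 - P²) = 474 - P²)
M = -12080 (M = -11872 - 208 = -12080)
M + d(227, -399) = -12080 + (474 - 1*227²) = -12080 + (474 - 1*51529) = -12080 + (474 - 51529) = -12080 - 51055 = -63135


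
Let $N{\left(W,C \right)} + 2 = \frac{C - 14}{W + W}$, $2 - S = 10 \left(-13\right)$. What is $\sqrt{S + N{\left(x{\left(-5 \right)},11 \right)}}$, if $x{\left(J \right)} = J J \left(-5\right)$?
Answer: $\frac{\sqrt{325030}}{50} \approx 11.402$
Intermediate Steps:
$S = 132$ ($S = 2 - 10 \left(-13\right) = 2 - -130 = 2 + 130 = 132$)
$x{\left(J \right)} = - 5 J^{2}$ ($x{\left(J \right)} = J^{2} \left(-5\right) = - 5 J^{2}$)
$N{\left(W,C \right)} = -2 + \frac{-14 + C}{2 W}$ ($N{\left(W,C \right)} = -2 + \frac{C - 14}{W + W} = -2 + \frac{-14 + C}{2 W}$)
$\sqrt{S + N{\left(x{\left(-5 \right)},11 \right)}} = \sqrt{132 + \frac{-14 + 11 - 4 \left(- 5 \left(-5\right)^{2}\right)}{2 \left(- 5 \left(-5\right)^{2}\right)}} = \sqrt{132 + \frac{-14 + 11 - 4 \left(\left(-5\right) 25\right)}{2 \left(\left(-5\right) 25\right)}} = \sqrt{132 + \frac{-14 + 11 - -500}{2 \left(-125\right)}} = \sqrt{132 + \frac{1}{2} \left(- \frac{1}{125}\right) \left(-14 + 11 + 500\right)} = \sqrt{132 + \frac{1}{2} \left(- \frac{1}{125}\right) 497} = \sqrt{132 - \frac{497}{250}} = \sqrt{\frac{32503}{250}} = \frac{\sqrt{325030}}{50}$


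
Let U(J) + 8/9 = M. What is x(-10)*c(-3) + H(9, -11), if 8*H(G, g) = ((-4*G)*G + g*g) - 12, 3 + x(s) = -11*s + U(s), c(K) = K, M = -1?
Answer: -8213/24 ≈ -342.21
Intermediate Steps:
U(J) = -17/9 (U(J) = -8/9 - 1 = -17/9)
x(s) = -44/9 - 11*s (x(s) = -3 + (-11*s - 17/9) = -3 + (-17/9 - 11*s) = -44/9 - 11*s)
H(G, g) = -3/2 - G²/2 + g²/8 (H(G, g) = (((-4*G)*G + g*g) - 12)/8 = ((-4*G² + g²) - 12)/8 = ((g² - 4*G²) - 12)/8 = (-12 + g² - 4*G²)/8 = -3/2 - G²/2 + g²/8)
x(-10)*c(-3) + H(9, -11) = (-44/9 - 11*(-10))*(-3) + (-3/2 - ½*9² + (⅛)*(-11)²) = (-44/9 + 110)*(-3) + (-3/2 - ½*81 + (⅛)*121) = (946/9)*(-3) + (-3/2 - 81/2 + 121/8) = -946/3 - 215/8 = -8213/24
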